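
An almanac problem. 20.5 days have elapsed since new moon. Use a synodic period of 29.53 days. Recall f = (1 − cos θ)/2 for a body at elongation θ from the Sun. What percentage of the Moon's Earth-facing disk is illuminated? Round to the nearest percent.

67%

Elongation θ = 360° × 20.5/29.53 ≈ 249.9°.
cos 249.9° = (-0.343), so f = (1 − (-0.343))/2 = 0.672, so 67%.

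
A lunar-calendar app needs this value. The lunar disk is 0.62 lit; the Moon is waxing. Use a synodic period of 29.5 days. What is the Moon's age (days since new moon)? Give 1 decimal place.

8.5 days

From f = (1 − cos θ)/2: cos θ = 1 − 2×0.62 = -0.240; arccos → 103.9°.
The Moon is waxing (0°–180°), so θ = 103.9° directly.
At 360°/29.5 d per day, 103.9° corresponds to 8.51 days.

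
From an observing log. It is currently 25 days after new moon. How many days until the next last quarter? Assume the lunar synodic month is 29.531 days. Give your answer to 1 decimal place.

26.7 days

Last quarter occurs at elongation 270°, i.e. at age 29.531 × 270/360 = 22.148 d.
This lunation's last quarter (22.148 d) has passed, so add one period: 51.679 − 25 = 26.679 days.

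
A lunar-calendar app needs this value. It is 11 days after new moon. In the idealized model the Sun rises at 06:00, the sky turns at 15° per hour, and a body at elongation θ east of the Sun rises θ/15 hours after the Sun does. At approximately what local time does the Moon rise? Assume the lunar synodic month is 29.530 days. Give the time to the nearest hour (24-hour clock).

Elongation θ = 360° × 11/29.530 ≈ 134.1°.
Delay after the Sun = 134.1° / (15°/h) ≈ 8.94 h.
06:00 + 8.94 h ≈ 14:56 → 15:00 to the nearest hour.

15:00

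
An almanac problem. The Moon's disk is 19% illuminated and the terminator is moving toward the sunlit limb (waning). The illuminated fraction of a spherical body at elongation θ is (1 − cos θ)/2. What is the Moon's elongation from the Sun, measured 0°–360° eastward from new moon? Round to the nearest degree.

308°

From f = (1 − cos θ)/2: cos θ = 1 − 2×0.19 = 0.620; arccos → 51.7°.
Since the Moon is past full (waning), take the reflex angle: θ = 360° − 51.7° = 308.3°.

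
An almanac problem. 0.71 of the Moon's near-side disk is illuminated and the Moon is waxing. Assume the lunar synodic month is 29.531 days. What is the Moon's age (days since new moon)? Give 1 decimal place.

9.4 days

cos θ = 1 − 2f = -0.420, giving a principal value of 114.8°.
Waxing ⇒ before full, so θ = 114.8°.
At 360°/29.531 d per day, 114.8° corresponds to 9.42 days.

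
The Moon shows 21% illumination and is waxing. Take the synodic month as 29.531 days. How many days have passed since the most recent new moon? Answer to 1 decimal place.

Invert f = (1 − cos θ)/2 to get cos θ = 1 − 2(0.21) = 0.580, hence θ₀ = arccos 0.580 = 54.5°.
The Moon is waxing (0°–180°), so θ = 54.5° directly.
At 360°/29.531 d per day, 54.5° corresponds to 4.47 days.

4.5 days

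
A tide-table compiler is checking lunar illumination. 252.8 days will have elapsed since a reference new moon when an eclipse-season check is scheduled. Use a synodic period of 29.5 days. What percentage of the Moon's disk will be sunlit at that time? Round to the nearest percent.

95%

252.8/29.5 = 8.569 lunations, so 8 complete cycles and 16.80 d into the next.
Phase angle: θ = 360°·(16.80 d)/(29.5 d) = 205.0°.
cos 205.0° = (-0.906), so f = (1 − (-0.906))/2 = 0.953, so 95%.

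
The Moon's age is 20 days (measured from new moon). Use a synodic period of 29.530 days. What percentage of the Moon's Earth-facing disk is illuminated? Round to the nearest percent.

72%

Phase angle: θ = 360°·(20 d)/(29.530 d) = 243.8°.
With cos θ = (-0.441), the lit fraction is (1 − (-0.441))/2 ≈ 0.721, so 72%.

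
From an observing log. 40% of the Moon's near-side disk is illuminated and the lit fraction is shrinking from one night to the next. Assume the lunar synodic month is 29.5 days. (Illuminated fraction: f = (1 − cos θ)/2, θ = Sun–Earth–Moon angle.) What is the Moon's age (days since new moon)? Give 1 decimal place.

cos θ = 1 − 2f = 0.200, giving a principal value of 78.5°.
Since the Moon is past full (waning), take the reflex angle: θ = 360° − 78.5° = 281.5°.
That fraction of the synodic month is 281.5/360 × 29.5 d ≈ 23.07 d.

23.1 days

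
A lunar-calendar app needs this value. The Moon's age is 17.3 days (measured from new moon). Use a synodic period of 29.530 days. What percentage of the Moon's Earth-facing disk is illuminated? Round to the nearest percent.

Phase angle: θ = 360°·(17.3 d)/(29.530 d) = 210.9°.
cos 210.9° = (-0.858), so f = (1 − (-0.858))/2 = 0.929, so 93%.

93%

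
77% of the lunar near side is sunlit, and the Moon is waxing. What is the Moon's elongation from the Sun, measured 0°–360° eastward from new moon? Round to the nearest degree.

cos θ = 1 − 2f = -0.540, giving a principal value of 122.7°.
Waxing ⇒ before full, so θ = 122.7°.

123°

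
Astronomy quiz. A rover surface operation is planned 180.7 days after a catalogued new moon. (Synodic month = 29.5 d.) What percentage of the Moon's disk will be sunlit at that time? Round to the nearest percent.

15%

Reduce mod P: 180.7 − 6×29.5 = 3.70 d into the current lunation.
Phase angle: θ = 360°·(3.70 d)/(29.5 d) = 45.2°.
With cos θ = 0.705, the lit fraction is (1 − 0.705)/2 ≈ 0.147, so 15%.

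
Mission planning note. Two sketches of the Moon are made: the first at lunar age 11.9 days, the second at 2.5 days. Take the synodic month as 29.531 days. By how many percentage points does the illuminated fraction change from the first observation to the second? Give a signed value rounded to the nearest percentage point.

-84 pp

θ₁ = 360° × 11.9/29.531 = 145.1°, f₁ = (1 − cos θ₁)/2 = 0.910.
θ₂ = 360° × 2.5/29.531 = 30.5°, f₂ = (1 − cos θ₂)/2 = 0.069.
Change = f₂ − f₁ = -0.841 → -84 percentage points.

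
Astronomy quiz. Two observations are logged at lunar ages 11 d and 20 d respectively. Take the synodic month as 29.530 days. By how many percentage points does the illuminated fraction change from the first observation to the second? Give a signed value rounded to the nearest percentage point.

-13 pp

θ₁ = 360° × 11/29.530 = 134.1°, f₁ = (1 − cos θ₁)/2 = 0.848.
θ₂ = 360° × 20/29.530 = 243.8°, f₂ = (1 − cos θ₂)/2 = 0.721.
Change = f₂ − f₁ = -0.127 → -13 percentage points.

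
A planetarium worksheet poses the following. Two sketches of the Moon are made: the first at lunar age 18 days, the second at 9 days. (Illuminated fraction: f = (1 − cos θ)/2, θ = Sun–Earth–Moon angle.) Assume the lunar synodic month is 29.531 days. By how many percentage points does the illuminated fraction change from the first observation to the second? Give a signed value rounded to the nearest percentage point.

First observation: θ = 360°·18/29.531 = 219.4°, so f = 0.886.
Second observation: θ = 109.7°, f = 0.669.
Δf = 0.669 − 0.886 = -0.218, i.e. -22 pp.

-22 percentage points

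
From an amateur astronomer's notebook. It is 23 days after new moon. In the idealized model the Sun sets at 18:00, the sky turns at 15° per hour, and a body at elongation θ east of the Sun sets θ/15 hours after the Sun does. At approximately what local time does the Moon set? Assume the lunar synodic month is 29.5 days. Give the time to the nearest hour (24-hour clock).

Phase angle: θ = 360°·(23 d)/(29.5 d) = 280.7°.
The Moon trails the Sun by θ/15 = 280.7/15 ≈ 18.71 hours.
18:00 + 18.71 h ≈ 12:43 → 13:00 to the nearest hour.

13:00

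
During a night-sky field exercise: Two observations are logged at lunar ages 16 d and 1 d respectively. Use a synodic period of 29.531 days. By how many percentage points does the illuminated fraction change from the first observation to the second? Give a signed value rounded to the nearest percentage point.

-97 pp

θ₁ = 360° × 16/29.531 = 195.0°, f₁ = (1 − cos θ₁)/2 = 0.983.
θ₂ = 360° × 1/29.531 = 12.2°, f₂ = (1 − cos θ₂)/2 = 0.011.
Change = f₂ − f₁ = -0.972 → -97 percentage points.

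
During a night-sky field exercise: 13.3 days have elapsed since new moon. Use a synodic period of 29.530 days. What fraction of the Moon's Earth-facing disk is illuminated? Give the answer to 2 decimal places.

Phase angle: θ = 360°·(13.3 d)/(29.530 d) = 162.1°.
cos 162.1° = (-0.952), so f = (1 − (-0.952))/2 = 0.976.

0.98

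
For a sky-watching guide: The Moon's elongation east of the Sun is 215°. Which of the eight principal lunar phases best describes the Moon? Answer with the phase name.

waning gibbous

The waning gibbous sector spans roughly 202°–248°; 215° falls inside it.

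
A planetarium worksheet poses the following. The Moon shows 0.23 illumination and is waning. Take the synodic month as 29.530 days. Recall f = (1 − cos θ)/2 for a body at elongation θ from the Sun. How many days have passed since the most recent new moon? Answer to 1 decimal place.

From f = (1 − cos θ)/2: cos θ = 1 − 2×0.23 = 0.540; arccos → 57.3°.
A waning Moon lies in 180°–360°, so θ = 360° − 57.3° = 302.7°.
That fraction of the synodic month is 302.7/360 × 29.530 d ≈ 24.83 d.

24.8 days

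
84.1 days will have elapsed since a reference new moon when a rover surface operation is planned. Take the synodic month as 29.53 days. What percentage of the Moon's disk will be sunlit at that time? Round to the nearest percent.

21%

Reduce mod P: 84.1 − 2×29.53 = 25.04 d into the current lunation.
Elongation θ = 360° × 25.04/29.53 ≈ 305.3°.
cos 305.3° = 0.577, so f = (1 − 0.577)/2 = 0.211, so 21%.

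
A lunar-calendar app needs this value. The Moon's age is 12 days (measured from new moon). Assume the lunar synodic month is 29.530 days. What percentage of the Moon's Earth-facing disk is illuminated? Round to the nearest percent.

Elongation θ = 360° × 12/29.530 ≈ 146.3°.
Illuminated fraction = (1 − cos 146.3°)/2 = (1 − (-0.832))/2 ≈ 0.916, so 92%.

92%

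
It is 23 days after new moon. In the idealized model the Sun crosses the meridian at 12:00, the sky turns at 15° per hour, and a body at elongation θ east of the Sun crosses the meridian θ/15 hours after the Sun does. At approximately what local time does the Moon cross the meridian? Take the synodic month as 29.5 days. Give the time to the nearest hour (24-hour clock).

The Moon has covered 23/29.5 of its cycle, so θ ≈ 360° × 23/29.5 = 280.7°.
Delay after the Sun = 280.7° / (15°/h) ≈ 18.71 h.
12:00 + 18.71 h ≈ 06:43 → 07:00 to the nearest hour.

07:00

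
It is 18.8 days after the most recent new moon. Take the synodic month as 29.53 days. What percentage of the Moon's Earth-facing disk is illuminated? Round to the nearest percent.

83%

Phase angle: θ = 360°·(18.8 d)/(29.53 d) = 229.2°.
With cos θ = (-0.654), the lit fraction is (1 − (-0.654))/2 ≈ 0.827, so 83%.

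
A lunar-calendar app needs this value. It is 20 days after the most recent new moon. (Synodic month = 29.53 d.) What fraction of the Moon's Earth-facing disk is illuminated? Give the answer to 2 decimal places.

Elongation θ = 360° × 20/29.53 ≈ 243.8°.
cos 243.8° = (-0.441), so f = (1 − (-0.441))/2 = 0.721.

0.72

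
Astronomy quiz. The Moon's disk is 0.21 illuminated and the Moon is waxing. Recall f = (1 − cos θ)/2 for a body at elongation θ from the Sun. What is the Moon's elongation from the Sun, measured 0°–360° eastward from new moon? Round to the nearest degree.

55°

Invert f = (1 − cos θ)/2 to get cos θ = 1 − 2(0.21) = 0.580, hence θ₀ = arccos 0.580 = 54.5°.
Waxing ⇒ before full, so θ = 54.5°.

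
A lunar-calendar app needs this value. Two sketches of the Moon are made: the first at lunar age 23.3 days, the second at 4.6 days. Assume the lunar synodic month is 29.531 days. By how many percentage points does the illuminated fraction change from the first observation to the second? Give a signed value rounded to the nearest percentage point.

First observation: θ = 360°·23.3/29.531 = 284.0°, so f = 0.379.
Second observation: θ = 56.1°, f = 0.221.
Δf = 0.221 − 0.379 = -0.158, i.e. -16 pp.

-16 percentage points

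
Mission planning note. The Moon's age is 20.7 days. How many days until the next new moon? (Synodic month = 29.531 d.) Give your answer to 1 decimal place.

8.8 days

The next new moon completes the synodic month: 29.531 − 20.7 = 8.831 days.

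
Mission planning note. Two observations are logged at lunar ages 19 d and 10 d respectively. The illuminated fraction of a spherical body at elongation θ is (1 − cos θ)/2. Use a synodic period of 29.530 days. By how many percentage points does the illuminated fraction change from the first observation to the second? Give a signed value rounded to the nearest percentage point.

-5 pp

First observation: θ = 360°·19/29.530 = 231.6°, so f = 0.810.
Second observation: θ = 121.9°, f = 0.764.
Δf = 0.764 − 0.810 = -0.046, i.e. -5 pp.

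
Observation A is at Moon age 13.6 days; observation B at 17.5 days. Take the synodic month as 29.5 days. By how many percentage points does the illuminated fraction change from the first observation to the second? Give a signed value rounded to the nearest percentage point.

-7 pp

First observation: θ = 360°·13.6/29.5 = 166.0°, so f = 0.985.
Second observation: θ = 213.6°, f = 0.917.
Δf = 0.917 − 0.985 = -0.068, i.e. -7 pp.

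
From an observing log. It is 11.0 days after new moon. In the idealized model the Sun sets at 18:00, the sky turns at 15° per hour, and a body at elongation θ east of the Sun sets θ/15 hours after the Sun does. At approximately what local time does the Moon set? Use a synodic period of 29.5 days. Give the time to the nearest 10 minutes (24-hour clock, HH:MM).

03:00

Elongation θ = 360° × 11.0/29.5 ≈ 134.2°.
Delay after the Sun = 134.2° / (15°/h) ≈ 8.95 h.
18:00 + 8.949 h ≈ 02:57 → 03:00 to the nearest ten minutes.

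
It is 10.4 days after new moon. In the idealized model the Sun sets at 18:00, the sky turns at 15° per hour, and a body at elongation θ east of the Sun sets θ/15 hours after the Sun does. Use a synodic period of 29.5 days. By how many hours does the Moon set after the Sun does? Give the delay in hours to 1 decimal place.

8.5 h

The Moon has covered 10.4/29.5 of its cycle, so θ ≈ 360° × 10.4/29.5 = 126.9°.
Delay after the Sun = 126.9° / (15°/h) ≈ 8.46 h.
So the Moon sets 8.46 h after the Sun.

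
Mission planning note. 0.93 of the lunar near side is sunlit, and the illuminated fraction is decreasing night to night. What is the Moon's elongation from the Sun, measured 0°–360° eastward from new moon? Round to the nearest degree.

From f = (1 − cos θ)/2: cos θ = 1 − 2×0.93 = -0.860; arccos → 149.3°.
A waning Moon lies in 180°–360°, so θ = 360° − 149.3° = 210.7°.

211°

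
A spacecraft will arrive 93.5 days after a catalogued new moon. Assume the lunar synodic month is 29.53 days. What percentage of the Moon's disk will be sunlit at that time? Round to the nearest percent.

93.5 d spans 3 complete synodic months (3 × 29.53 = 88.59 d) plus 4.91 d.
The Moon has covered 4.91/29.53 of its cycle, so θ ≈ 360° × 4.91/29.53 = 59.9°.
cos 59.9° = 0.502, so f = (1 − 0.502)/2 = 0.249, so 25%.

25%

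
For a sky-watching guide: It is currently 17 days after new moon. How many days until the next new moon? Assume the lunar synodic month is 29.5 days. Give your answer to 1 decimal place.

The next new moon completes the synodic month: 29.5 − 17 = 12.500 days.

12.5 days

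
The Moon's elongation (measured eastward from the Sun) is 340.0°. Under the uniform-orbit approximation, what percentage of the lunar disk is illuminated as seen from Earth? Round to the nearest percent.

3%

Half-versine of 340.0°: (1 − 0.940)/2 = 0.030, i.e. 3%.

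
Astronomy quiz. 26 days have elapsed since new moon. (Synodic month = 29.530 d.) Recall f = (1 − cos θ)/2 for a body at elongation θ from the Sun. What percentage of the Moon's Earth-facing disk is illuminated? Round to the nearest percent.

Phase angle: θ = 360°·(26 d)/(29.530 d) = 317.0°.
cos 317.0° = 0.731, so f = (1 − 0.731)/2 = 0.135, so 13%.

13%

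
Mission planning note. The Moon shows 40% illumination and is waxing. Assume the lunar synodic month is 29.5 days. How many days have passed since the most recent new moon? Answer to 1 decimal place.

6.4 days

cos θ = 1 − 2f = 0.200, giving a principal value of 78.5°.
Waxing ⇒ before full, so θ = 78.5°.
At 360°/29.5 d per day, 78.5° corresponds to 6.43 days.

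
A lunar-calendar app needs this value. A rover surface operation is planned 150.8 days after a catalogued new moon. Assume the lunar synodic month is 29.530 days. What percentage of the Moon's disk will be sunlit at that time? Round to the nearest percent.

11%

150.8 d spans 5 complete synodic months (5 × 29.530 = 147.65 d) plus 3.15 d.
Elongation θ = 360° × 3.15/29.530 ≈ 38.4°.
Illuminated fraction = (1 − cos 38.4°)/2 = (1 − 0.784)/2 ≈ 0.108, so 11%.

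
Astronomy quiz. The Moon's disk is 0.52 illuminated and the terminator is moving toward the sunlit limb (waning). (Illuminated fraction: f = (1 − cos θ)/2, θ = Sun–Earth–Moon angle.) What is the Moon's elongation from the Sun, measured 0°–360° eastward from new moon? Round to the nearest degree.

cos θ = 1 − 2f = -0.040, giving a principal value of 92.3°.
Since the Moon is past full (waning), take the reflex angle: θ = 360° − 92.3° = 267.7°.

268°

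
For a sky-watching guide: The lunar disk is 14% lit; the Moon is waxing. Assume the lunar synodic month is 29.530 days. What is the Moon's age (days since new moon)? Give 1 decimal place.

From f = (1 − cos θ)/2: cos θ = 1 − 2×0.14 = 0.720; arccos → 43.9°.
Before full moon the principal value applies: θ = 43.9°.
Age = 29.530 × 43.9°/360° ≈ 3.60 days.

3.6 days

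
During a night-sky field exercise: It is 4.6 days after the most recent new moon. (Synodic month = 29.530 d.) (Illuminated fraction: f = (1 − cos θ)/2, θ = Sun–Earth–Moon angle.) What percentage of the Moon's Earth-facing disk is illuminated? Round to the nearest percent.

The Moon has covered 4.6/29.530 of its cycle, so θ ≈ 360° × 4.6/29.530 = 56.1°.
With cos θ = 0.558, the lit fraction is (1 − 0.558)/2 ≈ 0.221, so 22%.

22%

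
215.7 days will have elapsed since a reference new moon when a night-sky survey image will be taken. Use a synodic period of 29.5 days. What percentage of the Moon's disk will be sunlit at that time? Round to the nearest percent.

215.7 d spans 7 complete synodic months (7 × 29.5 = 206.50 d) plus 9.20 d.
Elongation θ = 360° × 9.20/29.5 ≈ 112.3°.
With cos θ = (-0.379), the lit fraction is (1 − (-0.379))/2 ≈ 0.689, so 69%.

69%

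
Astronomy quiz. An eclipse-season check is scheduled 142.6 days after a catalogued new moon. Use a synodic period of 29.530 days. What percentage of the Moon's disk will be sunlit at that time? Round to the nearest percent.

26%

142.6/29.530 = 4.829 lunations, so 4 complete cycles and 24.48 d into the next.
Elongation θ = 360° × 24.48/29.530 ≈ 298.4°.
Illuminated fraction = (1 − cos 298.4°)/2 = (1 − 0.476)/2 ≈ 0.262, so 26%.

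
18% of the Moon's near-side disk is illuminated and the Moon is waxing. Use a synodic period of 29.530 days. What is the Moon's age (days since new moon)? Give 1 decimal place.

Invert f = (1 − cos θ)/2 to get cos θ = 1 − 2(0.18) = 0.640, hence θ₀ = arccos 0.640 = 50.2°.
Waxing ⇒ before full, so θ = 50.2°.
At 360°/29.530 d per day, 50.2° corresponds to 4.12 days.

4.1 days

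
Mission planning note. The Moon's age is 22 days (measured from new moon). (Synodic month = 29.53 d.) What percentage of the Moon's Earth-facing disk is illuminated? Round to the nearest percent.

52%

The Moon has covered 22/29.53 of its cycle, so θ ≈ 360° × 22/29.53 = 268.2°.
Illuminated fraction = (1 − cos 268.2°)/2 = (1 − (-0.031))/2 ≈ 0.516, so 52%.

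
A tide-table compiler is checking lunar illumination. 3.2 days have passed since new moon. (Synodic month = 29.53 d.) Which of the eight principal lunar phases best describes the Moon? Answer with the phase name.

At 3.2/29.53 of the cycle, θ ≈ 39° — the waxing crescent range.

waxing crescent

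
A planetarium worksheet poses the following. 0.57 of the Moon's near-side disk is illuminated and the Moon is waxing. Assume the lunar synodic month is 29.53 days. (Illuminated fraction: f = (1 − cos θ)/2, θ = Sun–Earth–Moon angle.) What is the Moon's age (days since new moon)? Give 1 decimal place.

8.0 days

Invert f = (1 − cos θ)/2 to get cos θ = 1 − 2(0.57) = -0.140, hence θ₀ = arccos -0.140 = 98.0°.
The Moon is waxing (0°–180°), so θ = 98.0° directly.
That fraction of the synodic month is 98.0/360 × 29.53 d ≈ 8.04 d.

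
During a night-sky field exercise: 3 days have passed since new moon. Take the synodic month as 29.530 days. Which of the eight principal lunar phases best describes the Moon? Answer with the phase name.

waxing crescent

At 3/29.530 of the cycle, θ ≈ 37° — the waxing crescent range.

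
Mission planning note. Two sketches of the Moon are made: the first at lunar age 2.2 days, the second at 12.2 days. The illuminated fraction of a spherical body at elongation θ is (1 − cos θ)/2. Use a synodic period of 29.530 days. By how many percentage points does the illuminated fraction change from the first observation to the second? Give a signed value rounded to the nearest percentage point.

+87 pp

θ₁ = 360° × 2.2/29.530 = 26.8°, f₁ = (1 − cos θ₁)/2 = 0.054.
θ₂ = 360° × 12.2/29.530 = 148.7°, f₂ = (1 − cos θ₂)/2 = 0.927.
Change = f₂ − f₁ = +0.874 → +87 percentage points.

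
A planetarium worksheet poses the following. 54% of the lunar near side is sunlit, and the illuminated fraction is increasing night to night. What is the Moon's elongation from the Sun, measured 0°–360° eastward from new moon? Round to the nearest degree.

95°

From f = (1 − cos θ)/2: cos θ = 1 − 2×0.54 = -0.080; arccos → 94.6°.
Before full moon the principal value applies: θ = 94.6°.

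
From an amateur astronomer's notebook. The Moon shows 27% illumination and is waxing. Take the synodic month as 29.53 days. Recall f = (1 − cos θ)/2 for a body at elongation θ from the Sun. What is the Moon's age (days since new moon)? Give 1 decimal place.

From f = (1 − cos θ)/2: cos θ = 1 − 2×0.27 = 0.460; arccos → 62.6°.
Waxing ⇒ before full, so θ = 62.6°.
That fraction of the synodic month is 62.6/360 × 29.53 d ≈ 5.14 d.

5.1 days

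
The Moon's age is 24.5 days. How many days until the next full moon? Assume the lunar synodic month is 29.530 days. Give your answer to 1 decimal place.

Full moon occurs at elongation 180°, i.e. at age 29.530 × 180/360 = 14.765 d.
Already past this cycle's full moon; the next is at 14.765 + 29.530 = 44.295 d, so 44.295 − 24.5 = 19.795 days.

19.8 days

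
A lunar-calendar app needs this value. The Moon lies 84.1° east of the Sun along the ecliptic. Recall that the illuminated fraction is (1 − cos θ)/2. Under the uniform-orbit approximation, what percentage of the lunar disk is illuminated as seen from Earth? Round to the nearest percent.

45%

cos 84.1° = 0.103, so f = (1 − 0.103)/2 = 0.449, i.e. 45%.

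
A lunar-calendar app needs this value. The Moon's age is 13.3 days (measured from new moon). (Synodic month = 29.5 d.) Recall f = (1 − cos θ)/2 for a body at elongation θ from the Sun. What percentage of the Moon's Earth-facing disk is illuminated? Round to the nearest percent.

98%

The Moon has covered 13.3/29.5 of its cycle, so θ ≈ 360° × 13.3/29.5 = 162.3°.
With cos θ = (-0.953), the lit fraction is (1 − (-0.953))/2 ≈ 0.976, so 98%.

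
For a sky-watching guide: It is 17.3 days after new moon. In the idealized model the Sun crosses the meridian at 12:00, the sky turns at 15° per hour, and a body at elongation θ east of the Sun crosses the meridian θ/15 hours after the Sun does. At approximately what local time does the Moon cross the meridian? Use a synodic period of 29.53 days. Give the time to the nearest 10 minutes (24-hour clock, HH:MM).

02:00

The Moon has covered 17.3/29.53 of its cycle, so θ ≈ 360° × 17.3/29.53 = 210.9°.
Delay after the Sun = 210.9° / (15°/h) ≈ 14.06 h.
12:00 + 14.060 h ≈ 02:04 → 02:00 to the nearest ten minutes.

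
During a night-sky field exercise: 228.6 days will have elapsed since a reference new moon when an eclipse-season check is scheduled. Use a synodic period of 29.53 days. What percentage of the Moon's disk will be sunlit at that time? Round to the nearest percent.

Reduce mod P: 228.6 − 7×29.53 = 21.89 d into the current lunation.
Elongation θ = 360° × 21.89/29.53 ≈ 266.9°.
With cos θ = (-0.055), the lit fraction is (1 − (-0.055))/2 ≈ 0.527, so 53%.

53%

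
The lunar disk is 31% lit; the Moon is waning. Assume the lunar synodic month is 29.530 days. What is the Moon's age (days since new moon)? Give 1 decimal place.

24.0 days

Invert f = (1 − cos θ)/2 to get cos θ = 1 − 2(0.31) = 0.380, hence θ₀ = arccos 0.380 = 67.7°.
Waning ⇒ past full, so θ = 360° − 67.7° = 292.3°.
At 360°/29.530 d per day, 292.3° corresponds to 23.98 days.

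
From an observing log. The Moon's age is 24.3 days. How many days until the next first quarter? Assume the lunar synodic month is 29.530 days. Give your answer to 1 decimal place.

12.6 days

First quarter occurs at elongation 90°, i.e. at age 29.530 × 90/360 = 7.383 d.
Already past this cycle's first quarter; the next is at 7.383 + 29.530 = 36.913 d, so 36.913 − 24.3 = 12.613 days.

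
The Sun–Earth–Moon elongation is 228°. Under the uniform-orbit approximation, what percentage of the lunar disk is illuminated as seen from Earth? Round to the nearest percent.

f = (1 − cos 228°)/2 = (1 − (-0.669))/2 ≈ 0.835, i.e. 83%.

83%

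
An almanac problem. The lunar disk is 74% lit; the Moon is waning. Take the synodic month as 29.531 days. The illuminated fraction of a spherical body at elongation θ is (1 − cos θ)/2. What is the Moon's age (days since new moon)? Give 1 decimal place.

19.8 days

Invert f = (1 − cos θ)/2 to get cos θ = 1 − 2(0.74) = -0.480, hence θ₀ = arccos -0.480 = 118.7°.
A waning Moon lies in 180°–360°, so θ = 360° − 118.7° = 241.3°.
That fraction of the synodic month is 241.3/360 × 29.531 d ≈ 19.80 d.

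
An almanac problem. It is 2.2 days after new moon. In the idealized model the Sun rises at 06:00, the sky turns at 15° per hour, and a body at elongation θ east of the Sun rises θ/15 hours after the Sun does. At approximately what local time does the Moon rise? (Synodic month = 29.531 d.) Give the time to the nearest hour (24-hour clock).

08:00

The Moon has covered 2.2/29.531 of its cycle, so θ ≈ 360° × 2.2/29.531 = 26.8°.
Delay after the Sun = 26.8° / (15°/h) ≈ 1.79 h.
06:00 + 1.79 h ≈ 07:47 → 08:00 to the nearest hour.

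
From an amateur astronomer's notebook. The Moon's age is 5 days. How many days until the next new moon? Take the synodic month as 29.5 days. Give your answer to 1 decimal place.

The next new moon completes the synodic month: 29.5 − 5 = 24.500 days.

24.5 days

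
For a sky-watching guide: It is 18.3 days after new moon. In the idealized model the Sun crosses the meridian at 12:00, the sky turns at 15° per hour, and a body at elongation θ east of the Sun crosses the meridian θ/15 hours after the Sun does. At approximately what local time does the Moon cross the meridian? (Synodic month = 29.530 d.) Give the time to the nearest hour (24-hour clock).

03:00

Elongation θ = 360° × 18.3/29.530 ≈ 223.1°.
The Moon trails the Sun by θ/15 = 223.1/15 ≈ 14.87 hours.
12:00 + 14.87 h ≈ 02:52 → 03:00 to the nearest hour.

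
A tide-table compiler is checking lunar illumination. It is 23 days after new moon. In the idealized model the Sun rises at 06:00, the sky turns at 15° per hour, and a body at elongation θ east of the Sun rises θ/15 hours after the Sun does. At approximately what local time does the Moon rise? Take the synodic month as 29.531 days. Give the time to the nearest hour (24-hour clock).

Elongation θ = 360° × 23/29.531 ≈ 280.4°.
At 15° of sky rotation per hour, 280.4° corresponds to a 18.69 h lag.
06:00 + 18.69 h ≈ 00:42 → 01:00 to the nearest hour.

01:00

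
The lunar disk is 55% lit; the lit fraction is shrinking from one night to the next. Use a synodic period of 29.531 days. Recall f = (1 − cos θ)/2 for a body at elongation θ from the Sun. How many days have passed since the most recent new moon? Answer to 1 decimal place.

21.7 days

cos θ = 1 − 2f = -0.100, giving a principal value of 95.7°.
Waning ⇒ past full, so θ = 360° − 95.7° = 264.3°.
Age = 29.531 × 264.3°/360° ≈ 21.68 days.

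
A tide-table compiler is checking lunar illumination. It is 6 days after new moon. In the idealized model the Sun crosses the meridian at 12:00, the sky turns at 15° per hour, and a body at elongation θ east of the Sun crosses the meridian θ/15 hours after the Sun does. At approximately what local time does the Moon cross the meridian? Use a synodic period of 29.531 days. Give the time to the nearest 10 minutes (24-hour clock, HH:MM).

Elongation θ = 360° × 6/29.531 ≈ 73.1°.
At 15° of sky rotation per hour, 73.1° corresponds to a 4.88 h lag.
12:00 + 4.876 h ≈ 16:53 → 16:50 to the nearest ten minutes.

16:50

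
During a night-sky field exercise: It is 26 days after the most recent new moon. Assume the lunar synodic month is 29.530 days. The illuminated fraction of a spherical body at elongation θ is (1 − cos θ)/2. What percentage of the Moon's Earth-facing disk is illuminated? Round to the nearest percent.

The Moon has covered 26/29.530 of its cycle, so θ ≈ 360° × 26/29.530 = 317.0°.
With cos θ = 0.731, the lit fraction is (1 − 0.731)/2 ≈ 0.135, so 13%.

13%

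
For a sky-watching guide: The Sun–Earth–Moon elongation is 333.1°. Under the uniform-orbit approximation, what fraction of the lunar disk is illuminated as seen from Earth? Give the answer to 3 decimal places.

0.054

Half-versine of 333.1°: (1 − 0.892)/2 = 0.054.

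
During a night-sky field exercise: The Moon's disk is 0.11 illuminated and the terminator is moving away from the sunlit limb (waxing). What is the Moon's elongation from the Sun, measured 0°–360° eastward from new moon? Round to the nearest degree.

39°

From f = (1 − cos θ)/2: cos θ = 1 − 2×0.11 = 0.780; arccos → 38.7°.
Waxing ⇒ before full, so θ = 38.7°.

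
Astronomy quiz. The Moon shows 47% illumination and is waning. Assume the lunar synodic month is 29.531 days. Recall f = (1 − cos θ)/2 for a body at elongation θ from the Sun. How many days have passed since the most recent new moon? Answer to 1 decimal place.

From f = (1 − cos θ)/2: cos θ = 1 − 2×0.47 = 0.060; arccos → 86.6°.
Since the Moon is past full (waning), take the reflex angle: θ = 360° − 86.6° = 273.4°.
Age = 29.531 × 273.4°/360° ≈ 22.43 days.

22.4 days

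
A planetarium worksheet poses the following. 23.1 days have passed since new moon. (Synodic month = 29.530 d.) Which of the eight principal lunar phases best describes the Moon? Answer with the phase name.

At 23.1/29.530 of the cycle, θ ≈ 282° — the last quarter range.

last quarter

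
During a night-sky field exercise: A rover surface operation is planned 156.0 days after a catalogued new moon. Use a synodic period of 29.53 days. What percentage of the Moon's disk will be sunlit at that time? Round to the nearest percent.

60%

Reduce mod P: 156.0 − 5×29.53 = 8.35 d into the current lunation.
The Moon has covered 8.35/29.53 of its cycle, so θ ≈ 360° × 8.35/29.53 = 101.8°.
cos 101.8° = (-0.204), so f = (1 − (-0.204))/2 = 0.602, so 60%.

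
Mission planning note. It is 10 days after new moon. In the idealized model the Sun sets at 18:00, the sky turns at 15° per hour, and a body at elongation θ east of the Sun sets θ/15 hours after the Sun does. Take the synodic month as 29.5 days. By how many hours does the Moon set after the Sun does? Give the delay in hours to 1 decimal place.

Phase angle: θ = 360°·(10 d)/(29.5 d) = 122.0°.
Delay after the Sun = 122.0° / (15°/h) ≈ 8.14 h.
So the Moon sets 8.14 h after the Sun.

8.1 h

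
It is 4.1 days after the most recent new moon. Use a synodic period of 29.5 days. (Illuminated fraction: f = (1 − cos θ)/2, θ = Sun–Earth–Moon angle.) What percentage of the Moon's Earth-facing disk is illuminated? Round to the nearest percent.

18%

Elongation θ = 360° × 4.1/29.5 ≈ 50.0°.
cos 50.0° = 0.642, so f = (1 − 0.642)/2 = 0.179, so 18%.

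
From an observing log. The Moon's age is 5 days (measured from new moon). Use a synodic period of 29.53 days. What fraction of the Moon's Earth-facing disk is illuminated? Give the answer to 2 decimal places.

0.26

The Moon has covered 5/29.53 of its cycle, so θ ≈ 360° × 5/29.53 = 61.0°.
With cos θ = 0.485, the lit fraction is (1 − 0.485)/2 ≈ 0.257.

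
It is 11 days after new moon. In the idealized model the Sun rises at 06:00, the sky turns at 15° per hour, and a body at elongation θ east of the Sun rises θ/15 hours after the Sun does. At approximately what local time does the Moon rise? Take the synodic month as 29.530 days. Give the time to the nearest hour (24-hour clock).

15:00

Phase angle: θ = 360°·(11 d)/(29.530 d) = 134.1°.
At 15° of sky rotation per hour, 134.1° corresponds to a 8.94 h lag.
06:00 + 8.94 h ≈ 14:56 → 15:00 to the nearest hour.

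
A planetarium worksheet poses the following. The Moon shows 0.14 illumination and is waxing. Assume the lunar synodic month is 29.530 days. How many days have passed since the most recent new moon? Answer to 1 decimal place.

3.6 days

cos θ = 1 − 2f = 0.720, giving a principal value of 43.9°.
The Moon is waxing (0°–180°), so θ = 43.9° directly.
At 360°/29.530 d per day, 43.9° corresponds to 3.60 days.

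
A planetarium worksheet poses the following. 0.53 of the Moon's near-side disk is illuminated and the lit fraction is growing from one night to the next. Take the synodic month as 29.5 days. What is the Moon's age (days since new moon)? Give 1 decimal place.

7.7 days

From f = (1 − cos θ)/2: cos θ = 1 − 2×0.53 = -0.060; arccos → 93.4°.
The Moon is waxing (0°–180°), so θ = 93.4° directly.
Age = 29.5 × 93.4°/360° ≈ 7.66 days.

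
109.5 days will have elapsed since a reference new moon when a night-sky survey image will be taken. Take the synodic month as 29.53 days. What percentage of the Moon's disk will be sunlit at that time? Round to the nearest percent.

109.5/29.53 = 3.708 lunations, so 3 complete cycles and 20.91 d into the next.
Elongation θ = 360° × 20.91/29.53 ≈ 254.9°.
Illuminated fraction = (1 − cos 254.9°)/2 = (1 − (-0.260))/2 ≈ 0.630, so 63%.

63%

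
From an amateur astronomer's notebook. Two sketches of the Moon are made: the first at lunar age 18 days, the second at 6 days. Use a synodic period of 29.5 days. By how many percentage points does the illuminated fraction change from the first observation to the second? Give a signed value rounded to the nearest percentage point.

-53 pp

First observation: θ = 360°·18/29.5 = 219.7°, so f = 0.885.
Second observation: θ = 73.2°, f = 0.356.
Δf = 0.356 − 0.885 = -0.529, i.e. -53 pp.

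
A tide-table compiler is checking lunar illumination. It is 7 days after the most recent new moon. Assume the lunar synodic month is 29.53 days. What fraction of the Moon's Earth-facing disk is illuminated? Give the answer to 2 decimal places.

Phase angle: θ = 360°·(7 d)/(29.53 d) = 85.3°.
Illuminated fraction = (1 − cos 85.3°)/2 = (1 − 0.081)/2 ≈ 0.459.

0.46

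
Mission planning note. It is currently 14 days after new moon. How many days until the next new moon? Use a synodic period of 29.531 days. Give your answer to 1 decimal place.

15.5 days

One full lunation from the last new moon is 29.531 d; remaining = 29.531 − 14 = 15.531 d.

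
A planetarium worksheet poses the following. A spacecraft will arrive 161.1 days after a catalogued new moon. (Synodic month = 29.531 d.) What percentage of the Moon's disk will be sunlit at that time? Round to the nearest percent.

161.1/29.531 = 5.455 lunations, so 5 complete cycles and 13.44 d into the next.
Phase angle: θ = 360°·(13.44 d)/(29.531 d) = 163.9°.
cos 163.9° = (-0.961), so f = (1 − (-0.961))/2 = 0.980, so 98%.

98%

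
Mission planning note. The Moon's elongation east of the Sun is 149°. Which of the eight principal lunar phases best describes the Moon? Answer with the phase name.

waxing gibbous

The waxing gibbous sector spans roughly 112°–158°; 149° falls inside it.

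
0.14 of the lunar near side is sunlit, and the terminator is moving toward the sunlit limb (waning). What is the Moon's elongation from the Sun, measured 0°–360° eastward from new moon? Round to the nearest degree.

From f = (1 − cos θ)/2: cos θ = 1 − 2×0.14 = 0.720; arccos → 43.9°.
A waning Moon lies in 180°–360°, so θ = 360° − 43.9° = 316.1°.

316°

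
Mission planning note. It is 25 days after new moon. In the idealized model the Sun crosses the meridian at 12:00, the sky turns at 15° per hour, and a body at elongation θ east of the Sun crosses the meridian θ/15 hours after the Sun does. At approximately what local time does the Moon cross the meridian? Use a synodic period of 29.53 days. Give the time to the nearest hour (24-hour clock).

Elongation θ = 360° × 25/29.53 ≈ 304.8°.
The Moon trails the Sun by θ/15 = 304.8/15 ≈ 20.32 hours.
12:00 + 20.32 h ≈ 08:19 → 08:00 to the nearest hour.

08:00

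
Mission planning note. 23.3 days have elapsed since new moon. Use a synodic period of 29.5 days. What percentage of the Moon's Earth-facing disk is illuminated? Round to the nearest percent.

Elongation θ = 360° × 23.3/29.5 ≈ 284.3°.
With cos θ = 0.248, the lit fraction is (1 − 0.248)/2 ≈ 0.376, so 38%.

38%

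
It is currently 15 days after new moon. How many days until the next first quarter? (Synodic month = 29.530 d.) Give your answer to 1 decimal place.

21.9 days

First quarter is 0.25 of the way through the cycle: age 0.25 × 29.530 = 7.383 d.
This lunation's first quarter (7.383 d) has passed, so add one period: 36.913 − 15 = 21.913 days.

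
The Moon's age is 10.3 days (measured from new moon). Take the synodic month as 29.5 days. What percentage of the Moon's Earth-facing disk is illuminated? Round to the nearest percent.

The Moon has covered 10.3/29.5 of its cycle, so θ ≈ 360° × 10.3/29.5 = 125.7°.
Illuminated fraction = (1 − cos 125.7°)/2 = (1 − (-0.583))/2 ≈ 0.792, so 79%.

79%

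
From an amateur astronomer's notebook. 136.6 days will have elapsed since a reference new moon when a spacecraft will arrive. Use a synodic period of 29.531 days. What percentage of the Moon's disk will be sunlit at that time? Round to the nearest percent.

Reduce mod P: 136.6 − 4×29.531 = 18.48 d into the current lunation.
The Moon has covered 18.48/29.531 of its cycle, so θ ≈ 360° × 18.48/29.531 = 225.2°.
Illuminated fraction = (1 − cos 225.2°)/2 = (1 − (-0.704))/2 ≈ 0.852, so 85%.

85%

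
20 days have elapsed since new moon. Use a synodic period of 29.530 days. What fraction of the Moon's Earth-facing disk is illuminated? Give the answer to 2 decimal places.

Phase angle: θ = 360°·(20 d)/(29.530 d) = 243.8°.
Illuminated fraction = (1 − cos 243.8°)/2 = (1 − (-0.441))/2 ≈ 0.721.

0.72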